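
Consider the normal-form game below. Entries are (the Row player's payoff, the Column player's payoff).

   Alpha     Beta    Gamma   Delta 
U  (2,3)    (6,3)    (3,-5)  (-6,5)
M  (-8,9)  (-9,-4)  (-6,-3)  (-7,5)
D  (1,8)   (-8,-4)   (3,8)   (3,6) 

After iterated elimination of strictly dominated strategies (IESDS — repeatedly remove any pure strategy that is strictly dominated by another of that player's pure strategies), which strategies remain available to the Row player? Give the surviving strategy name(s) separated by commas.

Row M is eliminated: U beats it against every remaining column (Alpha: 2>-8, Beta: 6>-9, Gamma: 3>-6, Delta: -6>-7).
For the Column player, Delta strictly dominates Beta on the remaining rows (U: 5>3, D: 6>-4); eliminate Beta.
Among the remaining strategies, none is strictly dominated by another pure strategy of the same player, so the elimination stops.
Surviving strategies — the Row player: {U, D}; the Column player: {Alpha, Gamma, Delta}.

U, D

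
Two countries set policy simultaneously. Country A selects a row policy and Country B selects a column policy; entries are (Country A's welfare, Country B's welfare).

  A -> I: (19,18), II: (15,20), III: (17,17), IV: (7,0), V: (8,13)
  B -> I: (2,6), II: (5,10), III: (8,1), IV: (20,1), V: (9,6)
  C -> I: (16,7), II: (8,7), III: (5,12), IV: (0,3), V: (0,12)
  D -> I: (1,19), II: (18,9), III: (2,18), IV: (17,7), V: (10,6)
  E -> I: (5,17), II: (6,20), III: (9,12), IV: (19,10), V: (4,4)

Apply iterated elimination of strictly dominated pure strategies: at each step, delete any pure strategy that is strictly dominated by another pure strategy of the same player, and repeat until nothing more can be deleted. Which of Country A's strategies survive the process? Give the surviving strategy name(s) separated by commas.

Row C is eliminated: A beats it against every remaining column (I: 19>16, II: 15>8, III: 17>5, IV: 7>0, V: 8>0).
For Country B, I strictly dominates III on the remaining rows (A: 18>17, B: 6>1, D: 19>18, E: 17>12); eliminate III.
For Country B, I strictly dominates IV on the remaining rows (A: 18>0, B: 6>1, D: 19>7, E: 17>10); eliminate IV.
Country A's strategy E is strictly dominated by A (I: 19>5, II: 15>6, V: 8>4) and is removed.
For Country B, II strictly dominates V on the remaining rows (A: 20>13, B: 10>6, D: 9>6); eliminate V.
Country A's strategy B is strictly dominated by A (I: 19>2, II: 15>5) and is removed.
Among the remaining strategies, none is strictly dominated by another pure strategy of the same player, so the elimination stops.
Surviving strategies — Country A: {A, D}; Country B: {I, II}.

A, D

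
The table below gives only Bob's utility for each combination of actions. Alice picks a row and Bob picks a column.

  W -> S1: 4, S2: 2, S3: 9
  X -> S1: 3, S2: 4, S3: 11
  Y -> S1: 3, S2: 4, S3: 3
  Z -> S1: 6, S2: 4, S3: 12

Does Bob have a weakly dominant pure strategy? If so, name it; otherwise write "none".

S1 fails to dominate S2 at X (3<4).
S2 fails to dominate S1 at W (2<4).
S3 fails to dominate S2 at Y (3<4).
No single strategy dominates all the others.

none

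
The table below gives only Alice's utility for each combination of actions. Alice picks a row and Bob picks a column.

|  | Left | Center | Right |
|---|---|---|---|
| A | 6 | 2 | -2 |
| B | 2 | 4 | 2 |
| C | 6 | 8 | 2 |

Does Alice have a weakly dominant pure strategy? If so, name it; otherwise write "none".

C

C vs A: Left: 6=6, Center: 8>2, Right: 2>-2.
C vs B: Left: 6>2, Center: 8>4, Right: 2=2.
C is at least as good as every other strategy against every opponent action, so it is weakly dominant.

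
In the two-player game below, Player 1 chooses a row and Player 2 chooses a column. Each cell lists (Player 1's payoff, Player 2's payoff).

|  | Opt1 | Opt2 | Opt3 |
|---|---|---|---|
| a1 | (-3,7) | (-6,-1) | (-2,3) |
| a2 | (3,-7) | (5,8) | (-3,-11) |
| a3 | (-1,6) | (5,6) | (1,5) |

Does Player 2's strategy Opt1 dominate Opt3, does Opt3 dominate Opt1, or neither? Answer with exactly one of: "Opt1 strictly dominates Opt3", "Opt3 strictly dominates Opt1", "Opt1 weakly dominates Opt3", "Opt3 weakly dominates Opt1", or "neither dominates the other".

Opt1 strictly dominates Opt3

Compare Opt1 to Opt3 across each choice by Player 1: a1: 7>3, a2: -7>-11, a3: 6>5.
Opt1 gives a strictly higher payoff against each choice by Player 1, so Opt1 strictly dominates Opt3.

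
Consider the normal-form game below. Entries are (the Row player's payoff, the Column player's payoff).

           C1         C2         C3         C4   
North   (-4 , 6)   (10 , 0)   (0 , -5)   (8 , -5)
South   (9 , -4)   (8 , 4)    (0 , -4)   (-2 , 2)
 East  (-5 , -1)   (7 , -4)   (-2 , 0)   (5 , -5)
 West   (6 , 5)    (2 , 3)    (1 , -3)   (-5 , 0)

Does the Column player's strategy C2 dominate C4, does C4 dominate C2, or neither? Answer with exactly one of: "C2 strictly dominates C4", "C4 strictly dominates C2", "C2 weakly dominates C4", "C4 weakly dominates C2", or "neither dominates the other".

C2 strictly dominates C4

C2's payoffs vs C4's, by the Row player's action — North: 0>-5, South: 4>2, East: -4>-5, West: 3>0.
Every comparison favours C2, so C2 strictly dominates C4.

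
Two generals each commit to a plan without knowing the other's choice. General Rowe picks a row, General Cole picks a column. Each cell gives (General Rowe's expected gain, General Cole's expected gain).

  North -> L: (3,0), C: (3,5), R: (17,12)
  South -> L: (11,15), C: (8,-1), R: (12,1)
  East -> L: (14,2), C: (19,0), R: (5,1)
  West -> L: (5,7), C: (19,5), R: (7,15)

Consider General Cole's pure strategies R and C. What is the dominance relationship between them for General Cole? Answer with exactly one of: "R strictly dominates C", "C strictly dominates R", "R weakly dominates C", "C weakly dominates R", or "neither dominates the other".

Compare R to C across each choice by General Rowe: North: 12>5, South: 1>-1, East: 1>0, West: 15>5.
R gives a strictly higher payoff against each choice by General Rowe, so R strictly dominates C.

R strictly dominates C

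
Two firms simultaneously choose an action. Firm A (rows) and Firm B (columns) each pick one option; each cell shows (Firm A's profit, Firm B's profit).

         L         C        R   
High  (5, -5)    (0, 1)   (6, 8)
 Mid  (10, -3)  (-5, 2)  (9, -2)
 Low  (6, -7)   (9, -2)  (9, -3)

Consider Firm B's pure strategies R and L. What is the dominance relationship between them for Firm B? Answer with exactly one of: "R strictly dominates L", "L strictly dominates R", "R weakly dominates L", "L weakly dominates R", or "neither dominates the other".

R strictly dominates L

R's payoffs vs L's, by Firm A's action — High: 8>-5, Mid: -2>-3, Low: -3>-7.
Every comparison favours R, so R strictly dominates L.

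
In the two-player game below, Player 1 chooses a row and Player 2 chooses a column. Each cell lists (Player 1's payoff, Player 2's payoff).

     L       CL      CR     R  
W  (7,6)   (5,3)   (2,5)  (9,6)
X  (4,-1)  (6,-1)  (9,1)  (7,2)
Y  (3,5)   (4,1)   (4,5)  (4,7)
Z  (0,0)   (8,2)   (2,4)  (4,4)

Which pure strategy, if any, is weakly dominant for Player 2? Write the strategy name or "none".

R

R vs L: W: 6=6, X: 2>-1, Y: 7>5, Z: 4>0.
R vs CL: W: 6>3, X: 2>-1, Y: 7>1, Z: 4>2.
R vs CR: W: 6>5, X: 2>1, Y: 7>5, Z: 4=4.
R is at least as good as every other strategy against every opponent action, so it is weakly dominant.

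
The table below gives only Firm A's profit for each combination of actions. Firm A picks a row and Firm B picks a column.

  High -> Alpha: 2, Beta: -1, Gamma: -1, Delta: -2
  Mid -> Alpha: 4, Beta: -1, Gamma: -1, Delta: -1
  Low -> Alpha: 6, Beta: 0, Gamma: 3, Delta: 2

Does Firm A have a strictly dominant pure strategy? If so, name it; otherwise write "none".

Low vs High: Alpha: 6>2, Beta: 0>-1, Gamma: 3>-1, Delta: 2>-2.
Low vs Mid: Alpha: 6>4, Beta: 0>-1, Gamma: 3>-1, Delta: 2>-1.
Low strictly beats every other strategy against every opponent action, so it is strictly dominant.

Low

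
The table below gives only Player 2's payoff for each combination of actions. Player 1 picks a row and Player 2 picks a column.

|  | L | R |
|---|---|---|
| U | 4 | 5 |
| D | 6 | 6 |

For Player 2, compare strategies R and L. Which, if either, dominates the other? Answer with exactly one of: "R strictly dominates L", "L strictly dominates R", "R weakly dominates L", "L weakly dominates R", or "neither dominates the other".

R's payoffs vs L's, by Player 1's action — U: 5>4, D: 6=6.
R is at least as good everywhere and strictly better somewhere (tied only at D), so R weakly but not strictly dominates L.

R weakly dominates L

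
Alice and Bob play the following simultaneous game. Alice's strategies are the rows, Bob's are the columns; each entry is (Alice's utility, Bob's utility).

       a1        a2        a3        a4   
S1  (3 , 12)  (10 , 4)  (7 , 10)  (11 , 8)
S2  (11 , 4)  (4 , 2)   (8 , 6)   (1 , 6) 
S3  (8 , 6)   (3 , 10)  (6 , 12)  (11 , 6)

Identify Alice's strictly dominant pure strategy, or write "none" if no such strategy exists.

none

S1 fails to dominate S2 at a1 (3<11).
S2 fails to dominate S1 at a2 (4<10).
S3 fails to dominate S1 at a2 (3<10).
No single strategy dominates all the others.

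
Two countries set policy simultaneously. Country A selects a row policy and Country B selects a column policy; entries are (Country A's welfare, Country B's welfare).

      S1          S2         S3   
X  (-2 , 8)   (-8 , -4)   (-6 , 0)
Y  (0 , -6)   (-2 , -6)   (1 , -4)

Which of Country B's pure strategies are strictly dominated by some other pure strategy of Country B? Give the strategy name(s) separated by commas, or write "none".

S1 is not dominated — it holds its own against S2 at X (8>-4); S3 at X (8>0).
S2: dominated, since S3 does at least as well everywhere (X: 0>-4, Y: -4>-6).
S3 is not dominated — it holds its own against S1 at Y (-4>-6); S2 at X (0>-4).

S2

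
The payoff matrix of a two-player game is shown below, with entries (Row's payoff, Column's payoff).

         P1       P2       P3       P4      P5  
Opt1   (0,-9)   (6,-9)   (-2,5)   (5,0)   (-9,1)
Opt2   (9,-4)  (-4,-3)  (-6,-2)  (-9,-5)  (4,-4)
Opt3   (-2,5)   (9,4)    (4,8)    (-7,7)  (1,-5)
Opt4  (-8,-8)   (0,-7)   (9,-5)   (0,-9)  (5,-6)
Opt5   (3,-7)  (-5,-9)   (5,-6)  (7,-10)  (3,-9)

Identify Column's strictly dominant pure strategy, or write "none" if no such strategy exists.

P3

P3 vs P1: Opt1: 5>-9, Opt2: -2>-4, Opt3: 8>5, Opt4: -5>-8, Opt5: -6>-7.
P3 vs P2: Opt1: 5>-9, Opt2: -2>-3, Opt3: 8>4, Opt4: -5>-7, Opt5: -6>-9.
P3 vs P4: Opt1: 5>0, Opt2: -2>-5, Opt3: 8>7, Opt4: -5>-9, Opt5: -6>-10.
P3 vs P5: Opt1: 5>1, Opt2: -2>-4, Opt3: 8>-5, Opt4: -5>-6, Opt5: -6>-9.
P3 strictly beats every other strategy against every opponent action, so it is strictly dominant.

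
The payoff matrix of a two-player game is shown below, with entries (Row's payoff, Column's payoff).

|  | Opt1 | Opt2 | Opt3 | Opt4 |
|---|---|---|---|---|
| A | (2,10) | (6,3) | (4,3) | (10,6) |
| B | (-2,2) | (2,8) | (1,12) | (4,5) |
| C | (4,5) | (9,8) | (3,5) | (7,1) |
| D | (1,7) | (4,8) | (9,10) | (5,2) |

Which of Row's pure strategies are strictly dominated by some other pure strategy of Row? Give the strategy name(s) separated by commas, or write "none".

Nothing dominates A: B at Opt1 (2>-2); C at Opt3 (4>3); D at Opt1 (2>1).
A strictly dominates B — Opt1: 2>-2, Opt2: 6>2, Opt3: 4>1, Opt4: 10>4.
C is not dominated — it holds its own against A at Opt1 (4>2); B at Opt1 (4>-2); D at Opt1 (4>1).
Nothing dominates D: A at Opt3 (9>4); B at Opt1 (1>-2); C at Opt3 (9>3).

B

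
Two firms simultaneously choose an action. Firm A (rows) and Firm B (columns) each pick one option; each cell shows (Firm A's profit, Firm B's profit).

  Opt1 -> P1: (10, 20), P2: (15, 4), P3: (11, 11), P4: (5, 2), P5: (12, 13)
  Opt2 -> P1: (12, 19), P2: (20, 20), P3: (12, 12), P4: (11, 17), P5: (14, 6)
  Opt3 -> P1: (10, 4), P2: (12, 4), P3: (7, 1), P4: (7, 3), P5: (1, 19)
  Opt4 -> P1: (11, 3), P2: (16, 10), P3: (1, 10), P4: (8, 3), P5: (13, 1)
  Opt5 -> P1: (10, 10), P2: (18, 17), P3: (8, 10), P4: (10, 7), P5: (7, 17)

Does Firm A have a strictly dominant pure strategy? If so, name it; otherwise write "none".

Opt2

Opt2 vs Opt1: P1: 12>10, P2: 20>15, P3: 12>11, P4: 11>5, P5: 14>12.
Opt2 vs Opt3: P1: 12>10, P2: 20>12, P3: 12>7, P4: 11>7, P5: 14>1.
Opt2 vs Opt4: P1: 12>11, P2: 20>16, P3: 12>1, P4: 11>8, P5: 14>13.
Opt2 vs Opt5: P1: 12>10, P2: 20>18, P3: 12>8, P4: 11>10, P5: 14>7.
Opt2 strictly beats every other strategy against every opponent action, so it is strictly dominant.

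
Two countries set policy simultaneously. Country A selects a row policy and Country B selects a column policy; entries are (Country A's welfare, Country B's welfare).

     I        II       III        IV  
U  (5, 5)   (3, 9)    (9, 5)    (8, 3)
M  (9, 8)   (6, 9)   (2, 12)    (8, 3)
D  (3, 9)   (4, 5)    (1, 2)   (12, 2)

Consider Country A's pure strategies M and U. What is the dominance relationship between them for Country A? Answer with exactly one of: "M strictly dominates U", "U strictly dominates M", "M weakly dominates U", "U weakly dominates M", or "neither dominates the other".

neither dominates the other

Compare M to U across each choice by Country B: I: 9>5, II: 6>3, III: 2<9, IV: 8=8.
M does better at I, II but worse at III; neither strategy dominates the other.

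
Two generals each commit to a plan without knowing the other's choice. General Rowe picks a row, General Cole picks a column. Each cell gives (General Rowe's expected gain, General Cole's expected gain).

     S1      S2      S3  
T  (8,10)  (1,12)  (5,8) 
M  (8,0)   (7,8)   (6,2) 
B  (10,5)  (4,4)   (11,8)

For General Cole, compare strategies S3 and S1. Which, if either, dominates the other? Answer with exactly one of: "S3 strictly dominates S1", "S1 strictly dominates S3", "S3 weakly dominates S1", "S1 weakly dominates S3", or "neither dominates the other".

S3's payoffs vs S1's, by General Rowe's action — T: 8<10, M: 2>0, B: 8>5.
S3 does better at M, B but worse at T; neither strategy dominates the other.

neither dominates the other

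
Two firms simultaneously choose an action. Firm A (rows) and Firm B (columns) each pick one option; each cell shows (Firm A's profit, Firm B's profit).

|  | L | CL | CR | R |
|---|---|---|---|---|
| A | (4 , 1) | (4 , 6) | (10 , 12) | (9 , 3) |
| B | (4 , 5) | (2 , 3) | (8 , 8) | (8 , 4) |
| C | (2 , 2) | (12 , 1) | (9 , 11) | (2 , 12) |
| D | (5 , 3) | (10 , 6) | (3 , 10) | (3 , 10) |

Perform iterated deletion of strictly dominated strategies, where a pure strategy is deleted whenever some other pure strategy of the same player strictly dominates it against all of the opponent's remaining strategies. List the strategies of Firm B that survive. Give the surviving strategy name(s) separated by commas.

CR

Column L is eliminated: CR beats it against every remaining row (A: 12>1, B: 8>5, C: 11>2, D: 10>3).
Firm A's strategy B is strictly dominated by A (CL: 4>2, CR: 10>8, R: 9>8) and is removed.
Column CL is eliminated: CR beats it against every remaining row (A: 12>6, C: 11>1, D: 10>6).
Row C is eliminated: A beats it against every remaining column (CR: 10>9, R: 9>2).
Row D is eliminated: A beats it against every remaining column (CR: 10>3, R: 9>3).
For Firm B, CR strictly dominates R on the remaining rows (A: 12>3); eliminate R.
Among the remaining strategies, none is strictly dominated by another pure strategy of the same player, so the elimination stops.
Surviving strategies — Firm A: {A}; Firm B: {CR}.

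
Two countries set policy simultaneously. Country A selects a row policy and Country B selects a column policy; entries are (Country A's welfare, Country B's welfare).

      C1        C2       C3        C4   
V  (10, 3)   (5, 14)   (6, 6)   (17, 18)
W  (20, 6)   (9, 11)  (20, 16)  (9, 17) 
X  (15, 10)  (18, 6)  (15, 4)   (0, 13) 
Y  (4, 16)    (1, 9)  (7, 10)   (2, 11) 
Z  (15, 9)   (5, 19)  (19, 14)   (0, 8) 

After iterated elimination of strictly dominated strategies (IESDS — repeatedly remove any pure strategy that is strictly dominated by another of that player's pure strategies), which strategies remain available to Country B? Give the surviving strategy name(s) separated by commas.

Row Y is eliminated: W beats it against every remaining column (C1: 20>4, C2: 9>1, C3: 20>7, C4: 9>2).
Country A's strategy Z is strictly dominated by W (C1: 20>15, C2: 9>5, C3: 20>19, C4: 9>0) and is removed.
Column C1 is eliminated: C4 beats it against every remaining row (V: 18>3, W: 17>6, X: 13>10).
Country B's strategy C2 is strictly dominated by C4 (V: 18>14, W: 17>11, X: 13>6) and is removed.
Country A's strategy X is strictly dominated by W (C3: 20>15, C4: 9>0) and is removed.
Country B's strategy C3 is strictly dominated by C4 (V: 18>6, W: 17>16) and is removed.
Row W is eliminated: V beats it against every remaining column (C4: 17>9).
Among the remaining strategies, none is strictly dominated by another pure strategy of the same player, so the elimination stops.
Surviving strategies — Country A: {V}; Country B: {C4}.

C4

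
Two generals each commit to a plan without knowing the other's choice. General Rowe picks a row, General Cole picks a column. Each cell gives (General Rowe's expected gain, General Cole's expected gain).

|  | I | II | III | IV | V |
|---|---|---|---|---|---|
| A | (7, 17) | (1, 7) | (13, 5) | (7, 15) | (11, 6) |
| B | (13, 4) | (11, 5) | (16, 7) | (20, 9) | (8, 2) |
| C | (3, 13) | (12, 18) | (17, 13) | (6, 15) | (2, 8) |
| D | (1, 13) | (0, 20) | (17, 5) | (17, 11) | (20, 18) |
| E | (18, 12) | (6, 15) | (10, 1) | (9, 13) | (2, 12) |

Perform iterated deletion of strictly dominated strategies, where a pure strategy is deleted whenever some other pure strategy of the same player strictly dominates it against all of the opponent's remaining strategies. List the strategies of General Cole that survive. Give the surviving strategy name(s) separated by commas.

II, IV

General Cole's strategy III is strictly dominated by IV (A: 15>5, B: 9>7, C: 15>13, D: 11>5, E: 13>1) and is removed.
For General Cole, II strictly dominates V on the remaining rows (A: 7>6, B: 5>2, C: 18>8, D: 20>18, E: 15>12); eliminate V.
Row A is eliminated: B beats it against every remaining column (I: 13>7, II: 11>1, IV: 20>7).
General Rowe's strategy D is strictly dominated by B (I: 13>1, II: 11>0, IV: 20>17) and is removed.
General Cole's strategy I is strictly dominated by II (B: 5>4, C: 18>13, E: 15>12) and is removed.
For General Rowe, B strictly dominates E on the remaining columns (II: 11>6, IV: 20>9); eliminate E.
Among the remaining strategies, none is strictly dominated by another pure strategy of the same player, so the elimination stops.
Surviving strategies — General Rowe: {B, C}; General Cole: {II, IV}.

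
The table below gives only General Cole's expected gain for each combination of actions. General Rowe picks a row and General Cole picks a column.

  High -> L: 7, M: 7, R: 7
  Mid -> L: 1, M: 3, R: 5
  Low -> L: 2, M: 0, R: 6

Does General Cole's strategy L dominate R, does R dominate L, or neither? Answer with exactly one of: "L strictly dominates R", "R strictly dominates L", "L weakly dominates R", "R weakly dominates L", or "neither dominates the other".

L's payoffs vs R's, by General Rowe's action — High: 7=7, Mid: 1<5, Low: 2<6.
R is at least as good everywhere and strictly better somewhere (tied at High), so R weakly dominates L.

R weakly dominates L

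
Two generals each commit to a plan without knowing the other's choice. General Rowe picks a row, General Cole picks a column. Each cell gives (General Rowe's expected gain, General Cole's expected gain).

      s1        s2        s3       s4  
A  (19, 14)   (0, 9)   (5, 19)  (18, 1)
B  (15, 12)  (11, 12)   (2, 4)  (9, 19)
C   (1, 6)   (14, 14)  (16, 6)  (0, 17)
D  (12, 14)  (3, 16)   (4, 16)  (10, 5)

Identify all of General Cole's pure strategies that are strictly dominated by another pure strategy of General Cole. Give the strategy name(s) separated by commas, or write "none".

Nothing dominates s1: s2 at A (14>9); s3 at B (12>4); s4 at A (14>1).
Nothing dominates s2: s1 at B (12=12); s3 at B (12>4); s4 at A (9>1).
s3: no other strategy beats it everywhere (s1 at A (19>14); s2 at A (19>9); s4 at A (19>1)).
s4 is not dominated — it holds its own against s1 at B (19>12); s2 at B (19>12); s3 at B (19>4).

none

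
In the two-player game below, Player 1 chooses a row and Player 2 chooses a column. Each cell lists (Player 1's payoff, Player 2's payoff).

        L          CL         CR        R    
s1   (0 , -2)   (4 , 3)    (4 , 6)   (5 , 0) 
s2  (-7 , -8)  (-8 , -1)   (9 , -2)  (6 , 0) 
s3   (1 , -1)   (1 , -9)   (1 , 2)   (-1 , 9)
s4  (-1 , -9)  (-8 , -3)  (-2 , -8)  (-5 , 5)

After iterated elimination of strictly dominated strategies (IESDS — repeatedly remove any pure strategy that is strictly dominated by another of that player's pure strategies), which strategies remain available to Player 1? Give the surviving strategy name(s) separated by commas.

For Player 1, s1 strictly dominates s4 on the remaining columns (L: 0>-1, CL: 4>-8, CR: 4>-2, R: 5>-5); eliminate s4.
Player 2's strategy L is strictly dominated by CR (s1: 6>-2, s2: -2>-8, s3: 2>-1) and is removed.
Player 1's strategy s3 is strictly dominated by s1 (CL: 4>1, CR: 4>1, R: 5>-1) and is removed.
Among the remaining strategies, none is strictly dominated by another pure strategy of the same player, so the elimination stops.
Surviving strategies — Player 1: {s1, s2}; Player 2: {CL, CR, R}.

s1, s2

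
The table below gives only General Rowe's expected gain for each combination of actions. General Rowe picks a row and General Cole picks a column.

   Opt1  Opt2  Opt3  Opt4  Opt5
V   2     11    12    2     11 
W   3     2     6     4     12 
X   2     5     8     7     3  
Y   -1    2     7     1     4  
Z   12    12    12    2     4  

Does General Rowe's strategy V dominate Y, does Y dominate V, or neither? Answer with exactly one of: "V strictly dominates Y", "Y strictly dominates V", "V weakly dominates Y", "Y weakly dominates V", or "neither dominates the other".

V strictly dominates Y

Compare V to Y across each opponent action: Opt1: 2>-1, Opt2: 11>2, Opt3: 12>7, Opt4: 2>1, Opt5: 11>4.
Every comparison favours V, so V strictly dominates Y.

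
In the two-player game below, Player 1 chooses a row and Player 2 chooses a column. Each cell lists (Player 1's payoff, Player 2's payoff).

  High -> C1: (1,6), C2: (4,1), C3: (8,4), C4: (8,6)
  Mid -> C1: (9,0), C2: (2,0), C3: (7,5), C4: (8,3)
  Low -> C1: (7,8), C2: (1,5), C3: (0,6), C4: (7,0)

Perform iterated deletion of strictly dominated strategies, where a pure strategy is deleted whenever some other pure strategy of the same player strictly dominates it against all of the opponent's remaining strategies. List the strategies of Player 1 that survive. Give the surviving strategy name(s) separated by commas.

For Player 1, Mid strictly dominates Low on the remaining columns (C1: 9>7, C2: 2>1, C3: 7>0, C4: 8>7); eliminate Low.
Player 2's strategy C2 is strictly dominated by C3 (High: 4>1, Mid: 5>0) and is removed.
Among the remaining strategies, none is strictly dominated by another pure strategy of the same player, so the elimination stops.
Surviving strategies — Player 1: {High, Mid}; Player 2: {C1, C3, C4}.

High, Mid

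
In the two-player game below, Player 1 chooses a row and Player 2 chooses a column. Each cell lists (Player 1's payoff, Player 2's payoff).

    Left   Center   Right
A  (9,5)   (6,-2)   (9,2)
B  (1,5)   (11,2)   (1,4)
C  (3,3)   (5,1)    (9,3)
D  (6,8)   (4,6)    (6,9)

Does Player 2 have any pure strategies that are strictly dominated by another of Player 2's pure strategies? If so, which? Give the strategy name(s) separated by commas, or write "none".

Left is not dominated — it holds its own against Center at A (5>-2); Right at A (5>2).
Left strictly dominates Center — A: 5>-2, B: 5>2, C: 3>1, D: 8>6.
Right is not dominated — it holds its own against Left at C (3=3); Center at A (2>-2).

Center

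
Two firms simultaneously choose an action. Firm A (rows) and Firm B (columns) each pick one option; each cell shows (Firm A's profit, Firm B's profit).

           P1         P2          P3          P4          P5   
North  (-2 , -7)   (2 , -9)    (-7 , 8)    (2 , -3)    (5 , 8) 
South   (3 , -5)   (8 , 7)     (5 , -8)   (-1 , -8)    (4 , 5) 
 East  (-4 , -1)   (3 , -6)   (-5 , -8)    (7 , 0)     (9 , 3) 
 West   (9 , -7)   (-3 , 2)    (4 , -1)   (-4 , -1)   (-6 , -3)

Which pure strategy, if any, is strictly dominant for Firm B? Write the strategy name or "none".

P1 fails to dominate P2 at South (-5<7).
P2 fails to dominate P1 at North (-9<-7).
P3 fails to dominate P1 at South (-8<-5).
P4 fails to dominate P1 at South (-8<-5).
P5 fails to dominate P2 at South (5<7).
No single strategy dominates all the others.

none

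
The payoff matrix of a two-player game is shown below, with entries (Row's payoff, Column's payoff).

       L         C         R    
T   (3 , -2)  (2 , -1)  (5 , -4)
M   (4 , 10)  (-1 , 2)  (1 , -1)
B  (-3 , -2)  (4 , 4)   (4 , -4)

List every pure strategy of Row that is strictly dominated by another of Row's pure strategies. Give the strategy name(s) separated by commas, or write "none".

T: no other strategy beats it everywhere (M at C (2>-1); B at L (3>-3)).
M is not dominated — it holds its own against T at L (4>3); B at L (4>-3).
Nothing dominates B: T at C (4>2); M at C (4>-1).

none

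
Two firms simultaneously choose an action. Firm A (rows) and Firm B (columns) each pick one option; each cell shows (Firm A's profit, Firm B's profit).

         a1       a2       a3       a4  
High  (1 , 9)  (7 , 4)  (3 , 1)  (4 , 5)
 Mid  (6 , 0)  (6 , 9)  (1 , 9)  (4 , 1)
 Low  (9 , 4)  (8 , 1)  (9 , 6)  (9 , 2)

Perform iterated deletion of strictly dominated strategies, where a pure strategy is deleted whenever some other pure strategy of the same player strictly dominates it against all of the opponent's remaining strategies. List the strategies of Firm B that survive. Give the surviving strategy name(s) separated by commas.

Firm A's strategy High is strictly dominated by Low (a1: 9>1, a2: 8>7, a3: 9>3, a4: 9>4) and is removed.
For Firm A, Low strictly dominates Mid on the remaining columns (a1: 9>6, a2: 8>6, a3: 9>1, a4: 9>4); eliminate Mid.
Firm B's strategy a1 is strictly dominated by a3 (Low: 6>4) and is removed.
Firm B's strategy a2 is strictly dominated by a3 (Low: 6>1) and is removed.
For Firm B, a3 strictly dominates a4 on the remaining rows (Low: 6>2); eliminate a4.
Among the remaining strategies, none is strictly dominated by another pure strategy of the same player, so the elimination stops.
Surviving strategies — Firm A: {Low}; Firm B: {a3}.

a3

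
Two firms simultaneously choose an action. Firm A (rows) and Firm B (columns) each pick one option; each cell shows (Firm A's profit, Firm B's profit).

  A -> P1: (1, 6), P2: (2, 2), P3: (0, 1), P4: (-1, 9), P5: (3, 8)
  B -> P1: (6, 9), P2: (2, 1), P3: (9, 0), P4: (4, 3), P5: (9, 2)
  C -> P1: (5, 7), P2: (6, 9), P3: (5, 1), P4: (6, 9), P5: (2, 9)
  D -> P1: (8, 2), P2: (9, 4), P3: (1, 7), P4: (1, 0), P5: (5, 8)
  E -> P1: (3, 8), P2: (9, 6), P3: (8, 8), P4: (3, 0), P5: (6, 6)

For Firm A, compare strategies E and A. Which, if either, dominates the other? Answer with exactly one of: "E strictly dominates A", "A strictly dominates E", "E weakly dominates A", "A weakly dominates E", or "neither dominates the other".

E's payoffs vs A's, by Firm B's action — P1: 3>1, P2: 9>2, P3: 8>0, P4: 3>-1, P5: 6>3.
E gives a strictly higher payoff against each choice by Firm B, so E strictly dominates A.

E strictly dominates A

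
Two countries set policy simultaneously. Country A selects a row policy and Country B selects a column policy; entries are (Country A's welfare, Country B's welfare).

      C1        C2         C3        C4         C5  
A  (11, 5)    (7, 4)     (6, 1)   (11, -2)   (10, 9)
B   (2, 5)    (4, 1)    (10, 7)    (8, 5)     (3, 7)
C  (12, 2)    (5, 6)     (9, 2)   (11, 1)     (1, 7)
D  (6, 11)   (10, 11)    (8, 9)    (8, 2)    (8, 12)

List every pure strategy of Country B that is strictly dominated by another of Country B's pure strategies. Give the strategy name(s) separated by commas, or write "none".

C1, C2, C4

C1: dominated, since C5 does at least as well everywhere (A: 9>5, B: 7>5, C: 7>2, D: 12>11).
C2: dominated, since C5 does at least as well everywhere (A: 9>4, B: 7>1, C: 7>6, D: 12>11).
C3 is not dominated — it holds its own against C1 at B (7>5); C2 at B (7>1); C4 at A (1>-2); C5 at B (7=7).
C4: dominated, since C3 does at least as well everywhere (A: 1>-2, B: 7>5, C: 2>1, D: 9>2).
Nothing dominates C5: C1 at A (9>5); C2 at A (9>4); C3 at A (9>1); C4 at A (9>-2).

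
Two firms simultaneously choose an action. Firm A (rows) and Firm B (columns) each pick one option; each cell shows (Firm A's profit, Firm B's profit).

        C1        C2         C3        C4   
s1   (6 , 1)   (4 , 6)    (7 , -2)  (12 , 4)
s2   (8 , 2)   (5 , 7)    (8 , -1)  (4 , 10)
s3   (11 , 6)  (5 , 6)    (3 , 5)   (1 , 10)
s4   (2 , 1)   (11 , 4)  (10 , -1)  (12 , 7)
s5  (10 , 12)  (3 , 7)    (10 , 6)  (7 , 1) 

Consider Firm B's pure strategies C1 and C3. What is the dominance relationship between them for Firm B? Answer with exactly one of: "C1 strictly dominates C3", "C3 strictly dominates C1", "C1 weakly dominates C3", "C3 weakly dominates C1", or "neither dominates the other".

C1 strictly dominates C3

Compare C1 to C3 across each opponent action: s1: 1>-2, s2: 2>-1, s3: 6>5, s4: 1>-1, s5: 12>6.
Every comparison favours C1, so C1 strictly dominates C3.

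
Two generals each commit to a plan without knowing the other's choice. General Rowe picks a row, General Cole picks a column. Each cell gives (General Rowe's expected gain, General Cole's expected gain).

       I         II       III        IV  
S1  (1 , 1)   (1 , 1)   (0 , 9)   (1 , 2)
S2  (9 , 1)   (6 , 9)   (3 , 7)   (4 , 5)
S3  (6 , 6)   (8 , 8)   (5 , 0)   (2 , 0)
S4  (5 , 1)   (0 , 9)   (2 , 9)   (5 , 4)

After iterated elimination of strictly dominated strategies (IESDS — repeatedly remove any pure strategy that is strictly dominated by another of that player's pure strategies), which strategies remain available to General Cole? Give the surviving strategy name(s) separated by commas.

For General Rowe, S2 strictly dominates S1 on the remaining columns (I: 9>1, II: 6>1, III: 3>0, IV: 4>1); eliminate S1.
Column I is eliminated: II beats it against every remaining row (S2: 9>1, S3: 8>6, S4: 9>1).
For General Cole, II strictly dominates IV on the remaining rows (S2: 9>5, S3: 8>0, S4: 9>4); eliminate IV.
General Rowe's strategy S2 is strictly dominated by S3 (II: 8>6, III: 5>3) and is removed.
Row S4 is eliminated: S3 beats it against every remaining column (II: 8>0, III: 5>2).
General Cole's strategy III is strictly dominated by II (S3: 8>0) and is removed.
Among the remaining strategies, none is strictly dominated by another pure strategy of the same player, so the elimination stops.
Surviving strategies — General Rowe: {S3}; General Cole: {II}.

II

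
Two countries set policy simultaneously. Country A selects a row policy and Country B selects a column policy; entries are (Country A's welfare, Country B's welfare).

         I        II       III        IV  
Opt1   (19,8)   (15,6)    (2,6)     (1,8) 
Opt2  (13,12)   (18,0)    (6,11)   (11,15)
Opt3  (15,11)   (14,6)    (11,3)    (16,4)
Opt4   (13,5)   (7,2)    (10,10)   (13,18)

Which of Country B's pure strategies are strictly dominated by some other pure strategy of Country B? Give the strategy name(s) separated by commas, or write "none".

I: no other strategy beats it everywhere (II at Opt1 (8>6); III at Opt1 (8>6); IV at Opt1 (8=8)).
II: dominated, since I does at least as well everywhere (Opt1: 8>6, Opt2: 12>0, Opt3: 11>6, Opt4: 5>2).
III: dominated, since IV does at least as well everywhere (Opt1: 8>6, Opt2: 15>11, Opt3: 4>3, Opt4: 18>10).
IV: no other strategy beats it everywhere (I at Opt1 (8=8); II at Opt1 (8>6); III at Opt1 (8>6)).

II, III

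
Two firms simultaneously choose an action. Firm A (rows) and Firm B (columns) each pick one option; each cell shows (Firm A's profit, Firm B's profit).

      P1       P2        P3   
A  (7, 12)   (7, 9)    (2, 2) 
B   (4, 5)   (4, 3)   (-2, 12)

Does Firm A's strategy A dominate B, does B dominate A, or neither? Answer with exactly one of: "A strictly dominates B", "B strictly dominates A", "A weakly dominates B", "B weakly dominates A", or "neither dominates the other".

A strictly dominates B

Compare A to B across each choice by Firm B: P1: 7>4, P2: 7>4, P3: 2>-2.
A gives a strictly higher payoff against each choice by Firm B, so A strictly dominates B.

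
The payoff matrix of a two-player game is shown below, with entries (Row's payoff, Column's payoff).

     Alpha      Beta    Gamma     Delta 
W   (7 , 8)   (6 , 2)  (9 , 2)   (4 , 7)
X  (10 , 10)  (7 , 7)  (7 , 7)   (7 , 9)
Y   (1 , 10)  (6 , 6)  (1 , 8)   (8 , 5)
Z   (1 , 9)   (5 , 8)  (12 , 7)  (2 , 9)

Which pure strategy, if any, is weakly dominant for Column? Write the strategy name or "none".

Alpha vs Beta: W: 8>2, X: 10>7, Y: 10>6, Z: 9>8.
Alpha vs Gamma: W: 8>2, X: 10>7, Y: 10>8, Z: 9>7.
Alpha vs Delta: W: 8>7, X: 10>9, Y: 10>5, Z: 9=9.
Alpha is at least as good as every other strategy against every opponent action, so it is weakly dominant.

Alpha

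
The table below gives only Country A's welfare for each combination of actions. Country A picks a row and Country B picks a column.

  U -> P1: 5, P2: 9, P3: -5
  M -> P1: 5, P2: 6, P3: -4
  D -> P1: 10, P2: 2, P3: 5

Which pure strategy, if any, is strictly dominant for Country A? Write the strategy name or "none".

none

U fails to dominate M at P1 (5=5).
M fails to dominate U at P1 (5=5).
D fails to dominate U at P2 (2<9).
No single strategy dominates all the others.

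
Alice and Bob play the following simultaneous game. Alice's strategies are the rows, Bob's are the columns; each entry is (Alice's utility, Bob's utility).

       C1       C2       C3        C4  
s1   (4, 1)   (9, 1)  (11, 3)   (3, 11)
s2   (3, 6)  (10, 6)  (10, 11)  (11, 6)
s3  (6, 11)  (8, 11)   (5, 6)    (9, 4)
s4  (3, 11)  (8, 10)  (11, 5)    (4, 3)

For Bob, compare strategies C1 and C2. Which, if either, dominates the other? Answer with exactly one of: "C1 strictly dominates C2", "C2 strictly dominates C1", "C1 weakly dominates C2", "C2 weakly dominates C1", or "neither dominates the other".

C1's payoffs vs C2's, by Alice's action — s1: 1=1, s2: 6=6, s3: 11=11, s4: 11>10.
C1 is at least as good everywhere and strictly better somewhere (tied only at s1, s2, s3), so C1 weakly but not strictly dominates C2.

C1 weakly dominates C2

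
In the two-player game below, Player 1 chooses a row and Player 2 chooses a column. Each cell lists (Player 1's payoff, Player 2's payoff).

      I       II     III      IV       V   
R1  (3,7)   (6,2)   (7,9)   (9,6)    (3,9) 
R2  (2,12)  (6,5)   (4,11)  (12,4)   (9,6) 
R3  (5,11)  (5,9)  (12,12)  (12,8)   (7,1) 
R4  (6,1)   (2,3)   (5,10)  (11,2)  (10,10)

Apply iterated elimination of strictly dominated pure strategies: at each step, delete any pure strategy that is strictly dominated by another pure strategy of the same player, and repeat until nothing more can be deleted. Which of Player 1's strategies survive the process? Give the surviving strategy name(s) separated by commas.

Player 2's strategy II is strictly dominated by III (R1: 9>2, R2: 11>5, R3: 12>9, R4: 10>3) and is removed.
Row R1 is eliminated: R3 beats it against every remaining column (I: 5>3, III: 12>7, IV: 12>9, V: 7>3).
Column IV is eliminated: III beats it against every remaining row (R2: 11>4, R3: 12>8, R4: 10>2).
Player 1's strategy R2 is strictly dominated by R4 (I: 6>2, III: 5>4, V: 10>9) and is removed.
For Player 2, III strictly dominates I on the remaining rows (R3: 12>11, R4: 10>1); eliminate I.
Among the remaining strategies, none is strictly dominated by another pure strategy of the same player, so the elimination stops.
Surviving strategies — Player 1: {R3, R4}; Player 2: {III, V}.

R3, R4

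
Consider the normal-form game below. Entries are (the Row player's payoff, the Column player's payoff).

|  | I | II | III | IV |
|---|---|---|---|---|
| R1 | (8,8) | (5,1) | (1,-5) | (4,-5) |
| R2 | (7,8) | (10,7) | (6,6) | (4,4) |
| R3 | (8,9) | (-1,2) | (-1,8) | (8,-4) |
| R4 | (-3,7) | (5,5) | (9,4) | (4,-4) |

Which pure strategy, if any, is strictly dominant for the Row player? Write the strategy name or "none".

R1 fails to dominate R2 at II (5<10).
R2 fails to dominate R1 at I (7<8).
R3 fails to dominate R1 at I (8=8).
R4 fails to dominate R1 at I (-3<8).
No single strategy dominates all the others.

none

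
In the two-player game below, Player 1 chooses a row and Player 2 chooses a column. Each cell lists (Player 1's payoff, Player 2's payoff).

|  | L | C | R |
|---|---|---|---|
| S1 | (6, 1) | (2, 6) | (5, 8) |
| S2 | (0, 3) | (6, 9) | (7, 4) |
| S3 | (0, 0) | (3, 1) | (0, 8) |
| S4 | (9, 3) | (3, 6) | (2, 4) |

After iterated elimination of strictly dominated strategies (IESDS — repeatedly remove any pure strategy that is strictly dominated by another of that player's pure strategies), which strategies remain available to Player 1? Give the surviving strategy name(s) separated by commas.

For Player 2, C strictly dominates L on the remaining rows (S1: 6>1, S2: 9>3, S3: 1>0, S4: 6>3); eliminate L.
Row S1 is eliminated: S2 beats it against every remaining column (C: 6>2, R: 7>5).
For Player 1, S2 strictly dominates S3 on the remaining columns (C: 6>3, R: 7>0); eliminate S3.
Player 1's strategy S4 is strictly dominated by S2 (C: 6>3, R: 7>2) and is removed.
Player 2's strategy R is strictly dominated by C (S2: 9>4) and is removed.
Among the remaining strategies, none is strictly dominated by another pure strategy of the same player, so the elimination stops.
Surviving strategies — Player 1: {S2}; Player 2: {C}.

S2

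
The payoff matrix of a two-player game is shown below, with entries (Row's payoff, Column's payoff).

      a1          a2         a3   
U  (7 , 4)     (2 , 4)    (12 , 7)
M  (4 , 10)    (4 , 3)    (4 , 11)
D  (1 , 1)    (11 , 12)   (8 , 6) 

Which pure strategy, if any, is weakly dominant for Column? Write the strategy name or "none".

none

a1 fails to dominate a2 at D (1<12).
a2 fails to dominate a1 at M (3<10).
a3 fails to dominate a2 at D (6<12).
No single strategy dominates all the others.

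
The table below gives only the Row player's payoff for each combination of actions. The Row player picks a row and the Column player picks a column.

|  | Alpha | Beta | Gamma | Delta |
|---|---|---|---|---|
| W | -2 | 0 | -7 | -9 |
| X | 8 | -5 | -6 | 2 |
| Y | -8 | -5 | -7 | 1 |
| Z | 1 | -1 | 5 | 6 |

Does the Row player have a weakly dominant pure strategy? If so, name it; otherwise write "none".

W fails to dominate X at Alpha (-2<8).
X fails to dominate W at Beta (-5<0).
Y fails to dominate W at Alpha (-8<-2).
Z fails to dominate W at Beta (-1<0).
No single strategy dominates all the others.

none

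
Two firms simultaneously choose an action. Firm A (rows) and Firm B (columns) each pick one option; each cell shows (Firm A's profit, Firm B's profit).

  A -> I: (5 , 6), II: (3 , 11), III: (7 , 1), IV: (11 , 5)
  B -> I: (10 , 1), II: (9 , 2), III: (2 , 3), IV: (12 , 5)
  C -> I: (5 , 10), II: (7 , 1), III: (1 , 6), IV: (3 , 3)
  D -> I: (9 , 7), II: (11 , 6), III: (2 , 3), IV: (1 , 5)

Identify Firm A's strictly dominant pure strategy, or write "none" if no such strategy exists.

none

A fails to dominate B at I (5<10).
B fails to dominate A at III (2<7).
C fails to dominate A at I (5=5).
D fails to dominate A at III (2<7).
No single strategy dominates all the others.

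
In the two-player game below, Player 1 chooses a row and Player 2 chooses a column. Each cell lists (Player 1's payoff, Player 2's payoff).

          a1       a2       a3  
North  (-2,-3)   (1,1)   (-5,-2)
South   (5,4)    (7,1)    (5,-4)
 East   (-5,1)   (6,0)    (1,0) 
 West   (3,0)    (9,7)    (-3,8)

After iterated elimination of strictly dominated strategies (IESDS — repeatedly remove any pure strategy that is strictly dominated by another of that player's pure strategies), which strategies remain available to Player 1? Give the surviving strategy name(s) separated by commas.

Row North is eliminated: South beats it against every remaining column (a1: 5>-2, a2: 7>1, a3: 5>-5).
Player 1's strategy East is strictly dominated by South (a1: 5>-5, a2: 7>6, a3: 5>1) and is removed.
Among the remaining strategies, none is strictly dominated by another pure strategy of the same player, so the elimination stops.
Surviving strategies — Player 1: {South, West}; Player 2: {a1, a2, a3}.

South, West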